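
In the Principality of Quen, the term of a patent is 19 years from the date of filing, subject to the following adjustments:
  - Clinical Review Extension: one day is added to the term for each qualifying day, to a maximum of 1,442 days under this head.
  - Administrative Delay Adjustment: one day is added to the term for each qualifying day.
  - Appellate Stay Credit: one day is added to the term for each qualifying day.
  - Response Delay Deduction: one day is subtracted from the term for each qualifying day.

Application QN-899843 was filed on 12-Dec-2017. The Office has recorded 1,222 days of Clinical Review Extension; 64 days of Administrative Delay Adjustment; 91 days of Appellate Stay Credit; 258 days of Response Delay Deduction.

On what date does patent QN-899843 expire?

January 5, 2040

Base term: filing date + 19 years → 12 December 2036.
Clinical Review Extension: 1222 days (within the 1442-day cap) → +1222 days → 17 April 2040.
Administrative Delay Adjustment: +64 days → 20 June 2040.
Appellate Stay Credit: +91 days → 19 September 2040.
Response Delay Deduction: −258 days → 5 January 2040.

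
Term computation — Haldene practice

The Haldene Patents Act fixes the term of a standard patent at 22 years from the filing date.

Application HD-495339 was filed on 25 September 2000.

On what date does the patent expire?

Filing date + 22 years → 25 September 2022.

2022-09-25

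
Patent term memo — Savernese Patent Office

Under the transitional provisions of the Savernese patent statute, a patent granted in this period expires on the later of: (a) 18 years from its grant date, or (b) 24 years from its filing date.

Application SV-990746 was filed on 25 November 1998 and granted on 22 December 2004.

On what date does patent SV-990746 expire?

December 22, 2022

(a) grant + 18 years → 22 December 2022.
(b) filing + 24 years → 25 November 2022.
Later of the two: 22 December 2022.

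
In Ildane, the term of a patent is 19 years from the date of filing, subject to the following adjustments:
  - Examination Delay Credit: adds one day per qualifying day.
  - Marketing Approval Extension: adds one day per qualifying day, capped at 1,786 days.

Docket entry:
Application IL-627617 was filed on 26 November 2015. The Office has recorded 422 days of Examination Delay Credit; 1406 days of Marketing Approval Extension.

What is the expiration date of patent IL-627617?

2039-11-28

Base term: filing date + 19 years → 26 November 2034.
Examination Delay Credit: +422 days → 22 January 2036.
Marketing Approval Extension: 1406 days (within the 1786-day cap) → +1406 days → 28 November 2039.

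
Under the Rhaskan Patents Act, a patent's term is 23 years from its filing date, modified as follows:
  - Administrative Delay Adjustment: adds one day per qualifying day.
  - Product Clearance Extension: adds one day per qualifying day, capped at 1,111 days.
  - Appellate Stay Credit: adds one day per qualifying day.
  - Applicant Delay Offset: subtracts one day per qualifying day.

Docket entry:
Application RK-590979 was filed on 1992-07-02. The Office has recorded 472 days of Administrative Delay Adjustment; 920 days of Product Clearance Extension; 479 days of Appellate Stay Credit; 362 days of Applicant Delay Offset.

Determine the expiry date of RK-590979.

Base term: filing date + 23 years → 2 July 2015.
Administrative Delay Adjustment: +472 days → 16 October 2016.
Product Clearance Extension: 920 days (within the 1111-day cap) → +920 days → 24 April 2019.
Appellate Stay Credit: +479 days → 15 August 2020.
Applicant Delay Offset: −362 days → 19 August 2019.

2019-08-19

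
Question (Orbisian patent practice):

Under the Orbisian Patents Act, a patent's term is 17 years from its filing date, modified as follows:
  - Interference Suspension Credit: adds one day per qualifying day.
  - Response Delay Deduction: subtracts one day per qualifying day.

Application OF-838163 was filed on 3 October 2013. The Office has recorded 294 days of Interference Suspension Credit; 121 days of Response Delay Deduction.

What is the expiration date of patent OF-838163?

2031-03-25

Base term: filing date + 17 years → 3 October 2030.
Interference Suspension Credit: +294 days → 24 July 2031.
Response Delay Deduction: −121 days → 25 March 2031.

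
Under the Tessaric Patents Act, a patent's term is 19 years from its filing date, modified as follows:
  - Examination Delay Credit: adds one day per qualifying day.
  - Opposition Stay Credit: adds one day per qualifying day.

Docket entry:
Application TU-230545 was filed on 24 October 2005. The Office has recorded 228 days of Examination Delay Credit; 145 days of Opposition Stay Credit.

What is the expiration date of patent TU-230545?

Base term: filing date + 19 years → 24 October 2024.
Examination Delay Credit: +228 days → 9 June 2025.
Opposition Stay Credit: +145 days → 1 November 2025.

November 1, 2025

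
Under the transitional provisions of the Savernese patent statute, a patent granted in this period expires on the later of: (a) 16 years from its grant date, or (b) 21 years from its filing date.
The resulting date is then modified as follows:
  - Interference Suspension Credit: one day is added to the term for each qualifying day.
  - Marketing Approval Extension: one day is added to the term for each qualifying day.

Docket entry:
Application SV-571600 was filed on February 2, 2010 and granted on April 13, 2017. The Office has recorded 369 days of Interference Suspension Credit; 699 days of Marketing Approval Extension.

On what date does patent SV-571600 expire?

(a) grant + 16 years → 13 April 2033.
(b) filing + 21 years → 2 February 2031.
Later of the two: 13 April 2033.
Interference Suspension Credit: +369 days → 17 April 2034.
Marketing Approval Extension: +699 days → 16 March 2036.

2036-03-16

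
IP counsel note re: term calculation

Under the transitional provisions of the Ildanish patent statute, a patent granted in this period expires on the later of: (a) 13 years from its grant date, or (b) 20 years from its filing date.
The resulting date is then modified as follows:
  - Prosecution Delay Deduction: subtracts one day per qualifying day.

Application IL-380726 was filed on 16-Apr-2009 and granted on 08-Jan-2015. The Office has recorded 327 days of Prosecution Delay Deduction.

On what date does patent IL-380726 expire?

2028-05-24

(a) grant + 13 years → 8 January 2028.
(b) filing + 20 years → 16 April 2029.
Later of the two: 16 April 2029.
Prosecution Delay Deduction: −327 days → 24 May 2028.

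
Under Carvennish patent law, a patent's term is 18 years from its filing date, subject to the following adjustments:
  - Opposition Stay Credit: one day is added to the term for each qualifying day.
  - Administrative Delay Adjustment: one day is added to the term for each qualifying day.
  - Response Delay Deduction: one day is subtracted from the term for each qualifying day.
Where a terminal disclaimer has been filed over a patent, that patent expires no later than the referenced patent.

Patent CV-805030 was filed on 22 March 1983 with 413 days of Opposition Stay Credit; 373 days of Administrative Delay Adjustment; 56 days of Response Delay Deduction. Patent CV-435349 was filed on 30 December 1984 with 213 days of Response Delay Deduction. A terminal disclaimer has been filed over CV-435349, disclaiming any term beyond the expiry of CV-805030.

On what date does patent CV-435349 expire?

May 31, 2002

Natural term of CV-435349:
  Base: filing + 18 years → 30 December 2002.
  Response Delay Deduction: −213 days → 31 May 2002.
Expiry of referenced patent CV-805030:
  Base: filing + 18 years → 22 March 2001.
  Opposition Stay Credit: +413 days → 9 May 2002.
  Administrative Delay Adjustment: +373 days → 17 May 2003.
  Response Delay Deduction: −56 days → 22 March 2003.
Terminal disclaimer: CV-435349 expires on the earlier of 31 May 2002 and 22 March 2003.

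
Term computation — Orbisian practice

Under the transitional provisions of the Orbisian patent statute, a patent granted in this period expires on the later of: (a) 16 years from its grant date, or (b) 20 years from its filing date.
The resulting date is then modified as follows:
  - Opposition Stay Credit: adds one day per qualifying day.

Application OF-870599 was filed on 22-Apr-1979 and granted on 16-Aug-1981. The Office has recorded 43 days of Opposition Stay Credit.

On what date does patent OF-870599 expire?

1999-06-04

(a) grant + 16 years → 16 August 1997.
(b) filing + 20 years → 22 April 1999.
Later of the two: 22 April 1999.
Opposition Stay Credit: +43 days → 4 June 1999.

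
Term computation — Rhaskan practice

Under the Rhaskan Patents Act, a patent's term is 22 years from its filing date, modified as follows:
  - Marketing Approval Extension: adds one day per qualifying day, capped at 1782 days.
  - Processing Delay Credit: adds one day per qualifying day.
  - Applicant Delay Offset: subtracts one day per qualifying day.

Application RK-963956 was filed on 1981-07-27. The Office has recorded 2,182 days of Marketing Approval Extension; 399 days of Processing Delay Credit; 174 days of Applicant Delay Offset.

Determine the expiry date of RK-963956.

2009-01-23

Base term: filing date + 22 years → 27 July 2003.
Marketing Approval Extension: 2182 days claimed exceeds the 1782-day cap, so +1782 days → 12 June 2008.
Processing Delay Credit: +399 days → 16 July 2009.
Applicant Delay Offset: −174 days → 23 January 2009.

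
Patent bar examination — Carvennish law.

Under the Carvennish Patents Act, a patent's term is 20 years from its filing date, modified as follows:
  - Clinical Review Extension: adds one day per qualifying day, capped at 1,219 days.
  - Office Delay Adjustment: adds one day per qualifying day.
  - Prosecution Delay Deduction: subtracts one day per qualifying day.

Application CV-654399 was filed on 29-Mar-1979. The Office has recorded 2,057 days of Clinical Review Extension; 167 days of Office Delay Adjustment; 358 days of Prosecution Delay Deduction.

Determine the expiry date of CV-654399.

Base term: filing date + 20 years → 29 March 1999.
Clinical Review Extension: 2057 days claimed exceeds the 1219-day cap, so +1219 days → 30 July 2002.
Office Delay Adjustment: +167 days → 13 January 2003.
Prosecution Delay Deduction: −358 days → 20 January 2002.

2002-01-20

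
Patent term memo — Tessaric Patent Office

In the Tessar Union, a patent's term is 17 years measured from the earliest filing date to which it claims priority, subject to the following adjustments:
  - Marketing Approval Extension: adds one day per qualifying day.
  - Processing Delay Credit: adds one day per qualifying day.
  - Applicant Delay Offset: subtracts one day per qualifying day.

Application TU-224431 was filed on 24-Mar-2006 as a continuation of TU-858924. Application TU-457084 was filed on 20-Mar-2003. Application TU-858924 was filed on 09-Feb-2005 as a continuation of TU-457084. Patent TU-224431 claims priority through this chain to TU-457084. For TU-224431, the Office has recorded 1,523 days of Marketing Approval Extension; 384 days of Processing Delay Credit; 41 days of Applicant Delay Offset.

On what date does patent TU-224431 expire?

2025-04-29

Earliest priority filing: 20 March 2003.
Base term: 20 March 2003 + 17 years → 20 March 2020.
Marketing Approval Extension: +1523 days → 21 May 2024.
Processing Delay Credit: +384 days → 9 June 2025.
Applicant Delay Offset: −41 days → 29 April 2025.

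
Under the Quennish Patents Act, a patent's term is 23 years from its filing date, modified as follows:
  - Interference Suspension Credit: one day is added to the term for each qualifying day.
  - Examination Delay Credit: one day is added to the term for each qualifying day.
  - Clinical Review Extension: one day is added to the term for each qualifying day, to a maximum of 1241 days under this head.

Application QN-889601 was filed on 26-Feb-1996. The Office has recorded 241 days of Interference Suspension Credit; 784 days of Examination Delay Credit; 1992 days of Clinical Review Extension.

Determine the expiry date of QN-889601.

Base term: filing date + 23 years → 26 February 2019.
Interference Suspension Credit: +241 days → 25 October 2019.
Examination Delay Credit: +784 days → 17 December 2021.
Clinical Review Extension: 1992 days claimed exceeds the 1241-day cap, so +1241 days → 11 May 2025.

2025-05-11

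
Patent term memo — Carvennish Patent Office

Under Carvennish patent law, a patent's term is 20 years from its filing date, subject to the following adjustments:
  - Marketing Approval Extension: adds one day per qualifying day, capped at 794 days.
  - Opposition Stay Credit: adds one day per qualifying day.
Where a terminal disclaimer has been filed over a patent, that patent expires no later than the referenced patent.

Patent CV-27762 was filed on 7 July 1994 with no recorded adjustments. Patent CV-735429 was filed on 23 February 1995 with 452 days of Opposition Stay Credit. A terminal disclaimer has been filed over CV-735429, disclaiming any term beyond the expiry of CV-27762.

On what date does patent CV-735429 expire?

July 7, 2014

Natural term of CV-735429:
  Base: filing + 20 years → 23 February 2015.
  Opposition Stay Credit: +452 days → 20 May 2016.
Expiry of referenced patent CV-27762:
  Base: filing + 20 years → 7 July 2014.
Terminal disclaimer: CV-735429 expires on the earlier of 20 May 2016 and 7 July 2014.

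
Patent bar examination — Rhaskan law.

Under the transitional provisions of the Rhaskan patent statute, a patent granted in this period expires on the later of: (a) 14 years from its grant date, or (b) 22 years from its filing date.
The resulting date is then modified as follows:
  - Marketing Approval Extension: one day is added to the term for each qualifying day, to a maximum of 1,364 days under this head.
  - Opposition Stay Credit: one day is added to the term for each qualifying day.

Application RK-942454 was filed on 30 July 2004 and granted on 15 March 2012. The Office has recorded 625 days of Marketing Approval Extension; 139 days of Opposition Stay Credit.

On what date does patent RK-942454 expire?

September 1, 2028

(a) grant + 14 years → 15 March 2026.
(b) filing + 22 years → 30 July 2026.
Later of the two: 30 July 2026.
Marketing Approval Extension: 625 days (within the 1364-day cap) → +625 days → 15 April 2028.
Opposition Stay Credit: +139 days → 1 September 2028.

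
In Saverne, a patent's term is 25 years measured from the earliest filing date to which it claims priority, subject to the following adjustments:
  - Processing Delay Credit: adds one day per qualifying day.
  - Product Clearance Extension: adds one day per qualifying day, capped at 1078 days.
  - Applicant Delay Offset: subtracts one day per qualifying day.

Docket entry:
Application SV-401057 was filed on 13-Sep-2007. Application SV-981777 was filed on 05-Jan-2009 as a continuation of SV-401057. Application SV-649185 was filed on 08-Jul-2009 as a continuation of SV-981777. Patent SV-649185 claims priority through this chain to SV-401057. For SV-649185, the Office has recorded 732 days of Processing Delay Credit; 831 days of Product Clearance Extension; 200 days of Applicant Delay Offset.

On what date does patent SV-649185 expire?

Earliest priority filing: 13 September 2007.
Base term: 13 September 2007 + 25 years → 13 September 2032.
Processing Delay Credit: +732 days → 15 September 2034.
Product Clearance Extension: 831 days (within the 1078-day cap) → +831 days → 24 December 2036.
Applicant Delay Offset: −200 days → 7 June 2036.

2036-06-07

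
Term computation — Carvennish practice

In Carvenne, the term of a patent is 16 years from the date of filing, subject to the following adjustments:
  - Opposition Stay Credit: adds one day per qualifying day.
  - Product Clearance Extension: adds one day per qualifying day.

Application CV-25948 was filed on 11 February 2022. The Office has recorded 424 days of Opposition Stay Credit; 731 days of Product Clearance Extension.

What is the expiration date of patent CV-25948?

Base term: filing date + 16 years → 11 February 2038.
Opposition Stay Credit: +424 days → 11 April 2039.
Product Clearance Extension: +731 days → 11 April 2041.

April 11, 2041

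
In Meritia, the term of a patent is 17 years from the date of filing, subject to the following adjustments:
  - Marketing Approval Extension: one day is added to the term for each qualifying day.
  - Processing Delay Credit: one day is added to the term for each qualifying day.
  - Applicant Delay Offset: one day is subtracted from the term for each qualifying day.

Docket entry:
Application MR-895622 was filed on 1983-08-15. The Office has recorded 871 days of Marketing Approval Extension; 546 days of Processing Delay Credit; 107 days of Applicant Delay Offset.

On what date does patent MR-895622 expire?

March 17, 2004

Base term: filing date + 17 years → 15 August 2000.
Marketing Approval Extension: +871 days → 3 January 2003.
Processing Delay Credit: +546 days → 2 July 2004.
Applicant Delay Offset: −107 days → 17 March 2004.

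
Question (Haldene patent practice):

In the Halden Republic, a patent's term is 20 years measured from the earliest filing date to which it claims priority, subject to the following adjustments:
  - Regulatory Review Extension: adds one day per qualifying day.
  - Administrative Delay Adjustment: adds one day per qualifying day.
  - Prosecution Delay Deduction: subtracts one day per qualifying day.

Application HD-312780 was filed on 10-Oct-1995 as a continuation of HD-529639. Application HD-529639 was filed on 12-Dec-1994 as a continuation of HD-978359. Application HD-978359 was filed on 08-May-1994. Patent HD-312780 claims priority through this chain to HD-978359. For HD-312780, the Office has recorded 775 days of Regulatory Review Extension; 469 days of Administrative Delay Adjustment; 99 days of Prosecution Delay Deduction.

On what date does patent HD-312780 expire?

Earliest priority filing: 8 May 1994.
Base term: 8 May 1994 + 20 years → 8 May 2014.
Regulatory Review Extension: +775 days → 21 June 2016.
Administrative Delay Adjustment: +469 days → 3 October 2017.
Prosecution Delay Deduction: −99 days → 26 June 2017.

June 26, 2017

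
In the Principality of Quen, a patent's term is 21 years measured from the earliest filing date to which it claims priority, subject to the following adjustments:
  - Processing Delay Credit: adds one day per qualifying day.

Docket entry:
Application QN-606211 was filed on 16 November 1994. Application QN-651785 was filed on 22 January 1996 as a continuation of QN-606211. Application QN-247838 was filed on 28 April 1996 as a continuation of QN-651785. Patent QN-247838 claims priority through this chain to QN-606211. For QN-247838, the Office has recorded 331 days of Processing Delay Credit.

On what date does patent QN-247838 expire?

2016-10-12

Earliest priority filing: 16 November 1994.
Base term: 16 November 1994 + 21 years → 16 November 2015.
Processing Delay Credit: +331 days → 12 October 2016.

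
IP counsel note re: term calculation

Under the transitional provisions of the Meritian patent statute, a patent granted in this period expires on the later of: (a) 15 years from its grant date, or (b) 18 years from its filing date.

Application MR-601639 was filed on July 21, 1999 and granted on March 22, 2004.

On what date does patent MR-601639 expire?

2019-03-22

(a) grant + 15 years → 22 March 2019.
(b) filing + 18 years → 21 July 2017.
Later of the two: 22 March 2019.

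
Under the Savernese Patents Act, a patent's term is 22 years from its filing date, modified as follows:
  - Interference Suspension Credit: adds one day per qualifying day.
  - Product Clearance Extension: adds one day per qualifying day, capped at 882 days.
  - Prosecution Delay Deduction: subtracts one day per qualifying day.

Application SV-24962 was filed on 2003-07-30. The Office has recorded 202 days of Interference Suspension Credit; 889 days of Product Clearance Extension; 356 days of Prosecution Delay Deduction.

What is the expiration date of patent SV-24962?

July 28, 2027

Base term: filing date + 22 years → 30 July 2025.
Interference Suspension Credit: +202 days → 17 February 2026.
Product Clearance Extension: 889 days claimed exceeds the 882-day cap, so +882 days → 18 July 2028.
Prosecution Delay Deduction: −356 days → 28 July 2027.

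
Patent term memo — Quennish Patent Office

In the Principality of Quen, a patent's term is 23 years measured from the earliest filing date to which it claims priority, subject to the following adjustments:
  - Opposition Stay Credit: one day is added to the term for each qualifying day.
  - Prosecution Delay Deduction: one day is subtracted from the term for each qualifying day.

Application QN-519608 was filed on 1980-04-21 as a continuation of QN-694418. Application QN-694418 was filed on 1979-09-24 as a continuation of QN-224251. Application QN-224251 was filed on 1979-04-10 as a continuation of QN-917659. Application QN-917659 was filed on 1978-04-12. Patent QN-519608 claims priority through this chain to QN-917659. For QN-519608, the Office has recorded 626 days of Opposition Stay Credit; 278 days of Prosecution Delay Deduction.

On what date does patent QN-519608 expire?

Earliest priority filing: 12 April 1978.
Base term: 12 April 1978 + 23 years → 12 April 2001.
Opposition Stay Credit: +626 days → 29 December 2002.
Prosecution Delay Deduction: −278 days → 26 March 2002.

2002-03-26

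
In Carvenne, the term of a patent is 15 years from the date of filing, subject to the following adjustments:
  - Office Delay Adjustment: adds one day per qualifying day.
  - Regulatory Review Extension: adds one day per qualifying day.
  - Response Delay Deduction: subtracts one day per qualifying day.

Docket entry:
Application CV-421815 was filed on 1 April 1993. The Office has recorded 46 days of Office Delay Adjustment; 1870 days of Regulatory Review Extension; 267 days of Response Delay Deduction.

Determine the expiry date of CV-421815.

Base term: filing date + 15 years → 1 April 2008.
Office Delay Adjustment: +46 days → 17 May 2008.
Regulatory Review Extension: +1870 days → 30 June 2013.
Response Delay Deduction: −267 days → 6 October 2012.

October 6, 2012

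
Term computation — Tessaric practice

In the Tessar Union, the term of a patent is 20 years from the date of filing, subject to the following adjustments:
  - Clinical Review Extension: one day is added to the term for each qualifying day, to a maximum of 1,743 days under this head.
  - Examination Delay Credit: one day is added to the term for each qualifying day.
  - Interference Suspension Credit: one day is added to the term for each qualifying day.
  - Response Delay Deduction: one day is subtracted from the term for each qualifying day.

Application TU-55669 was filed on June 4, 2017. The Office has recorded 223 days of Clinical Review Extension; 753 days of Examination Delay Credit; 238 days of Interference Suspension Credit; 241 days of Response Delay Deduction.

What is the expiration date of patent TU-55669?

Base term: filing date + 20 years → 4 June 2037.
Clinical Review Extension: 223 days (within the 1743-day cap) → +223 days → 13 January 2038.
Examination Delay Credit: +753 days → 5 February 2040.
Interference Suspension Credit: +238 days → 30 September 2040.
Response Delay Deduction: −241 days → 2 February 2040.

February 2, 2040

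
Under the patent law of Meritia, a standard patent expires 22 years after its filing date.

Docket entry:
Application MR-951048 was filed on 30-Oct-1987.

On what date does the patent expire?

2009-10-30

Filing date + 22 years → 30 October 2009.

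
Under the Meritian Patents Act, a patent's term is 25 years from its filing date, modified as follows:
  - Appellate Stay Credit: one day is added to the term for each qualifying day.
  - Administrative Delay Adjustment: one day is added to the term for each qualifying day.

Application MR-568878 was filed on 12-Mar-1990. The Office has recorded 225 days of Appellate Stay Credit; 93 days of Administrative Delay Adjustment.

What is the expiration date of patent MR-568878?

January 24, 2016

Base term: filing date + 25 years → 12 March 2015.
Appellate Stay Credit: +225 days → 23 October 2015.
Administrative Delay Adjustment: +93 days → 24 January 2016.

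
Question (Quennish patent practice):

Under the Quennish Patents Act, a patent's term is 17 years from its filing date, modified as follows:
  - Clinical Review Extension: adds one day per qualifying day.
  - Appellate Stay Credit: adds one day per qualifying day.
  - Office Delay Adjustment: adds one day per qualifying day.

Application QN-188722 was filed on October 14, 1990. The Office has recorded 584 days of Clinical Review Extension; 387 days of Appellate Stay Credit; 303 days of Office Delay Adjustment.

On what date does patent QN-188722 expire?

Base term: filing date + 17 years → 14 October 2007.
Clinical Review Extension: +584 days → 20 May 2009.
Appellate Stay Credit: +387 days → 11 June 2010.
Office Delay Adjustment: +303 days → 10 April 2011.

April 10, 2011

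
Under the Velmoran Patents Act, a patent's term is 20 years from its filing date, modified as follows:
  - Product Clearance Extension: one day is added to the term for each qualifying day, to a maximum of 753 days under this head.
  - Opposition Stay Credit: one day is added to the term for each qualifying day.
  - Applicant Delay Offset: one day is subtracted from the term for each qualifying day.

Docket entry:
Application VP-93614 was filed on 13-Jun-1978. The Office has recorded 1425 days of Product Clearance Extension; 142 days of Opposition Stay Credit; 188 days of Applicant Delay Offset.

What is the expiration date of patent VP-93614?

May 20, 2000

Base term: filing date + 20 years → 13 June 1998.
Product Clearance Extension: 1425 days claimed exceeds the 753-day cap, so +753 days → 5 July 2000.
Opposition Stay Credit: +142 days → 24 November 2000.
Applicant Delay Offset: −188 days → 20 May 2000.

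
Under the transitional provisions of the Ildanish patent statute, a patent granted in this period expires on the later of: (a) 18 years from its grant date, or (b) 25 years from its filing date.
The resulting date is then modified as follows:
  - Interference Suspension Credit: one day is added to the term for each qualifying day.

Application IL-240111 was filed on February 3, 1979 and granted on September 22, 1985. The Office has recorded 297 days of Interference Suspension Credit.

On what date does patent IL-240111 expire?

November 26, 2004

(a) grant + 18 years → 22 September 2003.
(b) filing + 25 years → 3 February 2004.
Later of the two: 3 February 2004.
Interference Suspension Credit: +297 days → 26 November 2004.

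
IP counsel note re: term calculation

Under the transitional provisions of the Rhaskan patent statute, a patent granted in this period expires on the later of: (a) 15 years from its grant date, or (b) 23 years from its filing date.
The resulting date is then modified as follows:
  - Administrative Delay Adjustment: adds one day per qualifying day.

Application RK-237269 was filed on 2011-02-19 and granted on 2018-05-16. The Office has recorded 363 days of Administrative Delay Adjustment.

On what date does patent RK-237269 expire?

February 17, 2035

(a) grant + 15 years → 16 May 2033.
(b) filing + 23 years → 19 February 2034.
Later of the two: 19 February 2034.
Administrative Delay Adjustment: +363 days → 17 February 2035.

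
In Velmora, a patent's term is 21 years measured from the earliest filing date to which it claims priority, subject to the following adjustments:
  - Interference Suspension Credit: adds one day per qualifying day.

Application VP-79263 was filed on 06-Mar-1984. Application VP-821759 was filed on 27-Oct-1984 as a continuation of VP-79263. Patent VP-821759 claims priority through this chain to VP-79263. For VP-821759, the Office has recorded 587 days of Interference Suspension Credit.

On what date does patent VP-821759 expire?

Earliest priority filing: 6 March 1984.
Base term: 6 March 1984 + 21 years → 6 March 2005.
Interference Suspension Credit: +587 days → 14 October 2006.

2006-10-14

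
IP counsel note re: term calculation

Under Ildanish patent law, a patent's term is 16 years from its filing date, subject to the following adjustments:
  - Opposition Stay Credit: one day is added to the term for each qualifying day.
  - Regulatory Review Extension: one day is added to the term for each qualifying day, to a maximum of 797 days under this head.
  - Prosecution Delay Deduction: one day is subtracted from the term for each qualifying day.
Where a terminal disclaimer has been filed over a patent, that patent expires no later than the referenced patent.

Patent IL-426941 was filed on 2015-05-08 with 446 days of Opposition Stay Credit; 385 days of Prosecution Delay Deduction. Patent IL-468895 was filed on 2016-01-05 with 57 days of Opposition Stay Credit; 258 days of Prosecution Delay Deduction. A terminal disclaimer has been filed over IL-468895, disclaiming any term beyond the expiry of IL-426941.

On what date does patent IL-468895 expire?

Natural term of IL-468895:
  Base: filing + 16 years → 5 January 2032.
  Opposition Stay Credit: +57 days → 2 March 2032.
  Prosecution Delay Deduction: −258 days → 18 June 2031.
Expiry of referenced patent IL-426941:
  Base: filing + 16 years → 8 May 2031.
  Opposition Stay Credit: +446 days → 27 July 2032.
  Prosecution Delay Deduction: −385 days → 8 July 2031.
Terminal disclaimer: IL-468895 expires on the earlier of 18 June 2031 and 8 July 2031.

June 18, 2031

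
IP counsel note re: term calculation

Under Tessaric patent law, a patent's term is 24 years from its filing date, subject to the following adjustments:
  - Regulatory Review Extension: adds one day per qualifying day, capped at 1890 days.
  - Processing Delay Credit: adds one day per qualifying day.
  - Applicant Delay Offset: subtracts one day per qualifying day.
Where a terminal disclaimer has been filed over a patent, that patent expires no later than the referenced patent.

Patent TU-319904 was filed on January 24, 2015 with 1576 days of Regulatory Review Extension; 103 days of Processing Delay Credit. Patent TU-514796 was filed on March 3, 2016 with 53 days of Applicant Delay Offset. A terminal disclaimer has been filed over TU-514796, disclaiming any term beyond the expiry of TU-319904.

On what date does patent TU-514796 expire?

2040-01-10

Natural term of TU-514796:
  Base: filing + 24 years → 3 March 2040.
  Applicant Delay Offset: −53 days → 10 January 2040.
Expiry of referenced patent TU-319904:
  Base: filing + 24 years → 24 January 2039.
  Regulatory Review Extension: 1576 days (within the 1890-day cap) → +1576 days → 19 May 2043.
  Processing Delay Credit: +103 days → 30 August 2043.
Terminal disclaimer: TU-514796 expires on the earlier of 10 January 2040 and 30 August 2043.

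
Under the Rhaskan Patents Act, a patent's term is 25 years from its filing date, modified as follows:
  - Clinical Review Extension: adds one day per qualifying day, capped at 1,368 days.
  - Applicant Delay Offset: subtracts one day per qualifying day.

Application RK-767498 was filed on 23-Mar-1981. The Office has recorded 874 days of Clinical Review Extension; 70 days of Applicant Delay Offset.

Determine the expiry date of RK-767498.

Base term: filing date + 25 years → 23 March 2006.
Clinical Review Extension: 874 days (within the 1368-day cap) → +874 days → 13 August 2008.
Applicant Delay Offset: −70 days → 4 June 2008.

2008-06-04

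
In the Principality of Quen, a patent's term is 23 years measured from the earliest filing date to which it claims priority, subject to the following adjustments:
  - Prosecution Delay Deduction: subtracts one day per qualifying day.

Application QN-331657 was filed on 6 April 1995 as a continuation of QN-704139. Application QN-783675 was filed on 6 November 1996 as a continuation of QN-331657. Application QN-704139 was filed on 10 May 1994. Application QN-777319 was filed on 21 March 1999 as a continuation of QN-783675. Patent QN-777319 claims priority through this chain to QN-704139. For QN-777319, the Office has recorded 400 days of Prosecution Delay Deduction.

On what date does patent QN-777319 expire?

2016-04-05

Earliest priority filing: 10 May 1994.
Base term: 10 May 1994 + 23 years → 10 May 2017.
Prosecution Delay Deduction: −400 days → 5 April 2016.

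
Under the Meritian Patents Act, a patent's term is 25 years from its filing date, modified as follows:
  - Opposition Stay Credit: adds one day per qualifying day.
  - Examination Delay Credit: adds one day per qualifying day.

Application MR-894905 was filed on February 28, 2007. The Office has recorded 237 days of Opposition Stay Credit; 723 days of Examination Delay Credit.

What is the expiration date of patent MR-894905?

October 15, 2034

Base term: filing date + 25 years → 28 February 2032.
Opposition Stay Credit: +237 days → 22 October 2032.
Examination Delay Credit: +723 days → 15 October 2034.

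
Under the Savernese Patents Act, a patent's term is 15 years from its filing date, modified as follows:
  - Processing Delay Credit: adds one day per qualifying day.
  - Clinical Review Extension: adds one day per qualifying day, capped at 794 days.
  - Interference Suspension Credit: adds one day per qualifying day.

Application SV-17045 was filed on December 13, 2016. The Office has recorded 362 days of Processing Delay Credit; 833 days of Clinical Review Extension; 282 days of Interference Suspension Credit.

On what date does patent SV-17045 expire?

2035-11-20

Base term: filing date + 15 years → 13 December 2031.
Processing Delay Credit: +362 days → 9 December 2032.
Clinical Review Extension: 833 days claimed exceeds the 794-day cap, so +794 days → 11 February 2035.
Interference Suspension Credit: +282 days → 20 November 2035.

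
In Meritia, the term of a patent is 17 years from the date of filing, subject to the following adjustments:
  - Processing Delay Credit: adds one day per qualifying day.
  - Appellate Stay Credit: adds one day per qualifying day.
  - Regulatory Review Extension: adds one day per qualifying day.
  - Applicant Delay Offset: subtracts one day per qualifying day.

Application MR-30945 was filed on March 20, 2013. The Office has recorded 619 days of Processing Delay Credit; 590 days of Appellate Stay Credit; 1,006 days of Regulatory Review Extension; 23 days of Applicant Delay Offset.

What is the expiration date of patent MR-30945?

Base term: filing date + 17 years → 20 March 2030.
Processing Delay Credit: +619 days → 29 November 2031.
Appellate Stay Credit: +590 days → 11 July 2033.
Regulatory Review Extension: +1006 days → 12 April 2036.
Applicant Delay Offset: −23 days → 20 March 2036.

March 20, 2036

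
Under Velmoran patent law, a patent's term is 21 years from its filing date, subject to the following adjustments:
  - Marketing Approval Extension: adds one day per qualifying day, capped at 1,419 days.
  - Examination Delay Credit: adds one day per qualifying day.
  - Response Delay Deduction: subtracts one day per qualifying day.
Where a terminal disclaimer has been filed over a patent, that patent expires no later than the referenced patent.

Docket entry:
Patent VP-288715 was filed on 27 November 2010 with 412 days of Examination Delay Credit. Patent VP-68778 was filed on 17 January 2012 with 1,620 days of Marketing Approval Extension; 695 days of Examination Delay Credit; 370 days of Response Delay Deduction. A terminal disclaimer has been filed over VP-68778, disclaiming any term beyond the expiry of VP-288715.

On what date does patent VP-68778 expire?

January 12, 2033

Natural term of VP-68778:
  Base: filing + 21 years → 17 January 2033.
  Marketing Approval Extension: 1620 days claimed exceeds the 1419-day cap, so +1419 days → 6 December 2036.
  Examination Delay Credit: +695 days → 1 November 2038.
  Response Delay Deduction: −370 days → 27 October 2037.
Expiry of referenced patent VP-288715:
  Base: filing + 21 years → 27 November 2031.
  Examination Delay Credit: +412 days → 12 January 2033.
Terminal disclaimer: VP-68778 expires on the earlier of 27 October 2037 and 12 January 2033.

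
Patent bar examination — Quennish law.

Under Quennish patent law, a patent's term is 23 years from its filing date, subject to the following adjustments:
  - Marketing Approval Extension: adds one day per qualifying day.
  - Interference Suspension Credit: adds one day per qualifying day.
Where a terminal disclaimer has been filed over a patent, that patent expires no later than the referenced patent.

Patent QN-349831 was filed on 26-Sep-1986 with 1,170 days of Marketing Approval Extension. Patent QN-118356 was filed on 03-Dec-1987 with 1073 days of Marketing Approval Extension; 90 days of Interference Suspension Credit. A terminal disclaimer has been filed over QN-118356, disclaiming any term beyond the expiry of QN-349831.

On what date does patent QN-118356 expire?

Natural term of QN-118356:
  Base: filing + 23 years → 3 December 2010.
  Marketing Approval Extension: +1073 days → 10 November 2013.
  Interference Suspension Credit: +90 days → 8 February 2014.
Expiry of referenced patent QN-349831:
  Base: filing + 23 years → 26 September 2009.
  Marketing Approval Extension: +1170 days → 9 December 2012.
Terminal disclaimer: QN-118356 expires on the earlier of 8 February 2014 and 9 December 2012.

December 9, 2012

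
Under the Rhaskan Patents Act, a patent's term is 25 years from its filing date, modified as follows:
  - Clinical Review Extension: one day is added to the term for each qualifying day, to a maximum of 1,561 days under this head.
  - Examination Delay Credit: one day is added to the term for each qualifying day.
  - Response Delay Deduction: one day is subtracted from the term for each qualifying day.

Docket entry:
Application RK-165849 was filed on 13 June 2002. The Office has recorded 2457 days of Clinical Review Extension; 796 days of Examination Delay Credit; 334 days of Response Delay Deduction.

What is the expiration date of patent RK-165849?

Base term: filing date + 25 years → 13 June 2027.
Clinical Review Extension: 2457 days claimed exceeds the 1561-day cap, so +1561 days → 21 September 2031.
Examination Delay Credit: +796 days → 25 November 2033.
Response Delay Deduction: −334 days → 26 December 2032.

2032-12-26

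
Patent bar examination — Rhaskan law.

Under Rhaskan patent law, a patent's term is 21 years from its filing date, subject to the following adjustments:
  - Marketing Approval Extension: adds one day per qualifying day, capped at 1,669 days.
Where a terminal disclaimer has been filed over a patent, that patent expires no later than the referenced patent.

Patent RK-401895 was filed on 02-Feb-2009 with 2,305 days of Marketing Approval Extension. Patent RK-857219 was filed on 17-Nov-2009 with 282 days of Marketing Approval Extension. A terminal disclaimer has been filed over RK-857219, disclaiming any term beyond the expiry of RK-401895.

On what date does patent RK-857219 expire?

August 26, 2031

Natural term of RK-857219:
  Base: filing + 21 years → 17 November 2030.
  Marketing Approval Extension: 282 days (within the 1669-day cap) → +282 days → 26 August 2031.
Expiry of referenced patent RK-401895:
  Base: filing + 21 years → 2 February 2030.
  Marketing Approval Extension: 2305 days claimed exceeds the 1669-day cap, so +1669 days → 29 August 2034.
Terminal disclaimer: RK-857219 expires on the earlier of 26 August 2031 and 29 August 2034.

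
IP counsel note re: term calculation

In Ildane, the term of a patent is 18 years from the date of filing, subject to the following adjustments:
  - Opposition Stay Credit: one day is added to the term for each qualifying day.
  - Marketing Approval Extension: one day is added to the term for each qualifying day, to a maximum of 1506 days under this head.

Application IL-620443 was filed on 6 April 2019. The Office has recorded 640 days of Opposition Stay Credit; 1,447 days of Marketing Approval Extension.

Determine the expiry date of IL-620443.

Base term: filing date + 18 years → 6 April 2037.
Opposition Stay Credit: +640 days → 6 January 2039.
Marketing Approval Extension: 1447 days (within the 1506-day cap) → +1447 days → 23 December 2042.

December 23, 2042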